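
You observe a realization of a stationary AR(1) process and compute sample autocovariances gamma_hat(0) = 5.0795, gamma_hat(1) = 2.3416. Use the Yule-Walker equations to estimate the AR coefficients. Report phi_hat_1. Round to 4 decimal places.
\hat\phi_{1} = 0.4610

The Yule-Walker equations for an AR(p) process read, in matrix form,
  Gamma_p phi = r_p,   with   (Gamma_p)_{ij} = gamma(|i - j|),
                       (r_p)_i = gamma(i),   i,j = 1..p.
Substitute the sample gammas (Toeplitz matrix and right-hand side of size 1):
  Gamma_p = [[5.0795]]
  r_p     = [2.3416]
With p = 1 this is the single equation gamma(0) phi_1 = gamma(1):
  phi_hat_1 = gamma(1) / gamma(0) = 2.3416 / 5.0795 = 0.4610.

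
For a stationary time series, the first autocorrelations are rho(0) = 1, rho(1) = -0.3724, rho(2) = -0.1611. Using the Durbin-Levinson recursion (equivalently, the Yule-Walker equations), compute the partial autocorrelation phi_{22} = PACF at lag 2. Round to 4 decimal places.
\phi_{22} = -0.3480

The PACF at lag k is phi_{kk}, the last component of the solution
to the Yule-Walker system G_k phi = r_k where
  (G_k)_{ij} = rho(|i - j|), (r_k)_i = rho(i), i,j = 1..k.
Equivalently, Durbin-Levinson gives phi_{kk} iteratively:
  phi_{11} = rho(1)
  phi_{kk} = [rho(k) - sum_{j=1..k-1} phi_{k-1,j} rho(k-j)]
            / [1 - sum_{j=1..k-1} phi_{k-1,j} rho(j)],
  phi_{k,j} = phi_{k-1,j} - phi_{kk} phi_{k-1,k-j},  j = 1..k-1.
Step k = 1:
  phi_11 = rho(1) = -0.3724.
Step k = 2:
  phi_22 = [rho(2) - phi_11 rho(1)] / [1 - phi_11 rho(1)] = [-0.1611 - (-0.3724)(-0.3724)] / [1 - (-0.3724)(-0.3724)]
         = -0.29978176 / 0.86131824 = -0.348.
Therefore phi_{22} = -0.3480.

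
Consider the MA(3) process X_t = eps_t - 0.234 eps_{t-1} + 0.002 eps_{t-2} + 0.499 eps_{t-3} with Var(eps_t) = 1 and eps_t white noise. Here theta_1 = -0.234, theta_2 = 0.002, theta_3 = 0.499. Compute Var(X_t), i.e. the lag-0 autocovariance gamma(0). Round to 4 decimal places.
\gamma(0) = 1.3038

For an MA(q) process X_t = eps_t + sum_i theta_i eps_{t-i} with
Var(eps_t) = sigma^2, the variance is
  gamma(0) = sigma^2 * (1 + sum_i theta_i^2).
  sum_i theta_i^2 = (-0.234)^2 + (0.002)^2 + (0.499)^2 = 0.054756 + 0.000004 + 0.249001 = 0.303761.
  gamma(0) = 1 * (1 + 0.303761) = 1 * 1.303761 = 1.303761, which rounds to 1.3038.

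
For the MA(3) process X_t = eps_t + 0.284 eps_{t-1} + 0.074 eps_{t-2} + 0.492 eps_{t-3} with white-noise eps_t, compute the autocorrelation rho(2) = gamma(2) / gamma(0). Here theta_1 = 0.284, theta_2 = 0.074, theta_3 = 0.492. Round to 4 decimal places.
\rho(2) = 0.1609

For an MA(q) process with theta_0 = 1, the autocovariance is
  gamma(k) = sigma^2 * sum_{i=0..q-k} theta_i * theta_{i+k},
and rho(k) = gamma(k) / gamma(0). Sigma^2 cancels.
  numerator   = (1)*(0.074) + (0.284)*(0.492) = 0.213728.
  denominator = (1)^2 + (0.284)^2 + (0.074)^2 + (0.492)^2 = 1.328196.
  rho(2) = 0.213728 / 1.328196 = 0.1609.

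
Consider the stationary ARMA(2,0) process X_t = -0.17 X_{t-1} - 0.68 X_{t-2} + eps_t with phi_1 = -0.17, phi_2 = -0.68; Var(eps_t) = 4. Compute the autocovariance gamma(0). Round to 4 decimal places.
\gamma(0) = 7.5175

Multiply the model equation by X_{t-k} and take expectations. With theta_0 = psi_0 = 1 and psi_j the MA(infinity) weights, this gives
  gamma(k) - sum_i phi_i gamma(k-i) = c_k,
  c_k = sigma^2 * sum_{j=k..q} theta_j psi_{j-k}   (c_k = 0 for k > q),
using gamma(-m) = gamma(m).
Pure AR (q = 0): c_0 = sigma^2 = 4, c_k = 0 for k >= 1.
Equations for k = 0, 1, 2 (AR order 2, c_2 = 0):
  (E0) gamma(0) = phi_1 gamma(1) + phi_2 gamma(2) + c_0
  (E1) gamma(1) = phi_1 gamma(0) + phi_2 gamma(1) + c_1
  (E2) gamma(2) = phi_1 gamma(1) + phi_2 gamma(0)
From (E1): gamma(1) = A gamma(0) + B with
  A = phi_1 / (1 - phi_2) = -0.17 / 1.68 = -0.10119,   B = c_1 / (1 - phi_2) = 0 / 1.68 = 0.
Insert (E2) into (E0): gamma(0) (1 - phi_2^2) = phi_1 (1 + phi_2) gamma(1) + c_0.
  phi_1 (1 + phi_2) = (-0.17)(0.32) = -0.0544,   1 - phi_2^2 = 0.5376.
Replace gamma(1) by A gamma(0) + B and collect gamma(0):
  gamma(0) [0.5376 - (-0.0544)(-0.10119)] = c_0 = 4
  gamma(0) * 0.532095 = 4
  gamma(0) = 4 / 0.532095 = 7.517451.
Therefore gamma(0) = 7.5175 (to 4 decimal places).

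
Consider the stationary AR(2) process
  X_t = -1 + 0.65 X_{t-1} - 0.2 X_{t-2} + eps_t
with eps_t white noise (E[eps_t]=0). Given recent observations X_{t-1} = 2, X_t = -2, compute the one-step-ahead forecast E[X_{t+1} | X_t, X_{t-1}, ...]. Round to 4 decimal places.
E[X_{t+1} \mid \mathcal F_t] = -2.7000

For an AR(p) model X_t = c + sum_i phi_i X_{t-i} + eps_t, the
one-step-ahead conditional mean is
  E[X_{t+1} | X_t, ...] = c + sum_i phi_i X_{t+1-i}.
Substitute known values:
  E[X_{t+1} | ...] = -1 + (0.65) * (-2) + (-0.2) * (2)
                   = -2.7000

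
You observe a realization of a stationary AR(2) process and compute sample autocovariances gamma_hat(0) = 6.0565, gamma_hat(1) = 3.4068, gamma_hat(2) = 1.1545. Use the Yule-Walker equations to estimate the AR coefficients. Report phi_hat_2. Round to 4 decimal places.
\hat\phi_{2} = -0.1840

The Yule-Walker equations for an AR(p) process read, in matrix form,
  Gamma_p phi = r_p,   with   (Gamma_p)_{ij} = gamma(|i - j|),
                       (r_p)_i = gamma(i),   i,j = 1..p.
Substitute the sample gammas (Toeplitz matrix and right-hand side of size 2):
  Gamma_p = [[6.0565, 3.4068], [3.4068, 6.0565]]
  r_p     = [3.4068, 1.1545]
Written out:
  6.0565 phi_1 + 3.4068 phi_2 = 3.4068
  3.4068 phi_1 + 6.0565 phi_2 = 1.1545
Solve by Cramer's rule:
  det = gamma(0)^2 - gamma(1)^2 = (6.0565)^2 - (3.4068)^2 = 36.68119225 - 11.60628624 = 25.07490601
  phi_hat_1 = [gamma(1) gamma(0) - gamma(1) gamma(2)] / det = [(3.4068)(6.0565) - (3.4068)(1.1545)] / 25.07490601 = 16.7001336 / 25.07490601 = 0.666
  phi_hat_2 = [gamma(0) gamma(2) - gamma(1)^2] / det = [(6.0565)(1.1545) - (3.4068)^2] / 25.07490601 = -4.61405699 / 25.07490601 = -0.184
So phi_hat = [0.6660, -0.1840].
Therefore phi_hat_2 = -0.1840.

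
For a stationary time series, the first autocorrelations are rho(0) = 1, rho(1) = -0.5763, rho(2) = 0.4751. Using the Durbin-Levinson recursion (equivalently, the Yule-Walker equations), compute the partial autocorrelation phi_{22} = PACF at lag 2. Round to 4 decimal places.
\phi_{22} = 0.2141

The PACF at lag k is phi_{kk}, the last component of the solution
to the Yule-Walker system G_k phi = r_k where
  (G_k)_{ij} = rho(|i - j|), (r_k)_i = rho(i), i,j = 1..k.
Equivalently, Durbin-Levinson gives phi_{kk} iteratively:
  phi_{11} = rho(1)
  phi_{kk} = [rho(k) - sum_{j=1..k-1} phi_{k-1,j} rho(k-j)]
            / [1 - sum_{j=1..k-1} phi_{k-1,j} rho(j)],
  phi_{k,j} = phi_{k-1,j} - phi_{kk} phi_{k-1,k-j},  j = 1..k-1.
Step k = 1:
  phi_11 = rho(1) = -0.5763.
Step k = 2:
  phi_22 = [rho(2) - phi_11 rho(1)] / [1 - phi_11 rho(1)] = [0.4751 - (-0.5763)(-0.5763)] / [1 - (-0.5763)(-0.5763)]
         = 0.14297831 / 0.66787831 = 0.2141.
Therefore phi_{22} = 0.2141.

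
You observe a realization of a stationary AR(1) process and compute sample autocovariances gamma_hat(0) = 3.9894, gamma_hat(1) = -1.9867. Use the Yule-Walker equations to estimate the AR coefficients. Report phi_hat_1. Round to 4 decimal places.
\hat\phi_{1} = -0.4980

The Yule-Walker equations for an AR(p) process read, in matrix form,
  Gamma_p phi = r_p,   with   (Gamma_p)_{ij} = gamma(|i - j|),
                       (r_p)_i = gamma(i),   i,j = 1..p.
Substitute the sample gammas (Toeplitz matrix and right-hand side of size 1):
  Gamma_p = [[3.9894]]
  r_p     = [-1.9867]
With p = 1 this is the single equation gamma(0) phi_1 = gamma(1):
  phi_hat_1 = gamma(1) / gamma(0) = -1.9867 / 3.9894 = -0.4980.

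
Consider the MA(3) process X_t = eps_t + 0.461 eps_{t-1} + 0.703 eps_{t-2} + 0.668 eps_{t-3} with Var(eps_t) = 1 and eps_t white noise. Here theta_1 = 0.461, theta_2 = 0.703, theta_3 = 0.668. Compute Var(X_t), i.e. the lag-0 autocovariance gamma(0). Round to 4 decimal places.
\gamma(0) = 2.1530

For an MA(q) process X_t = eps_t + sum_i theta_i eps_{t-i} with
Var(eps_t) = sigma^2, the variance is
  gamma(0) = sigma^2 * (1 + sum_i theta_i^2).
  sum_i theta_i^2 = (0.461)^2 + (0.703)^2 + (0.668)^2 = 0.212521 + 0.494209 + 0.446224 = 1.152954.
  gamma(0) = 1 * (1 + 1.152954) = 1 * 2.152954 = 2.152954, which rounds to 2.1530.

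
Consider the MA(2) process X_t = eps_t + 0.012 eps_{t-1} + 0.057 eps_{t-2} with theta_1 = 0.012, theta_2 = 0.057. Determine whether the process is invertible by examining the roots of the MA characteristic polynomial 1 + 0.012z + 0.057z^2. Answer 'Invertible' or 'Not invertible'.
\text{Invertible}

The MA(q) characteristic polynomial is P(z) = 1 + 0.012z + 0.057z^2.
Invertibility requires all roots to lie outside the unit circle, i.e. |z| > 1 for every root.
Set 1 + (0.012) z + (0.057) z^2 = 0, i.e. a z^2 + b z + c = 0 with a = 0.057, b = 0.012, c = 1.
Discriminant D = b^2 - 4ac = (0.012)^2 - 4*(0.057)*1 = 0.000144 - (0.228) = -0.227856.
D < 0, so the roots are the complex-conjugate pair z = (-b +/- i sqrt(-D)) / (2a) = -0.1053 +/- 4.1872i.
For a conjugate pair |z|^2 = z * conj(z) = (product of roots) = c/a = 1/(0.057) = 17.54386, so |z| = sqrt(17.54386) = 4.1885 for both roots.
Moduli of all roots: 4.1885, 4.1885.
All moduli strictly greater than 1? Yes.
Verdict: Invertible.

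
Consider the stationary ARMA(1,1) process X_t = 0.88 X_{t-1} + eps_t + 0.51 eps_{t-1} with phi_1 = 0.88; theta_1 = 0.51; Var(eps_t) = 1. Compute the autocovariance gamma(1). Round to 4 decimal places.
\gamma(1) = 8.9266

Multiply the model equation by X_{t-k} and take expectations. With theta_0 = psi_0 = 1 and psi_j the MA(infinity) weights, this gives
  gamma(k) - sum_i phi_i gamma(k-i) = c_k,
  c_k = sigma^2 * sum_{j=k..q} theta_j psi_{j-k}   (c_k = 0 for k > q),
using gamma(-m) = gamma(m).
psi-weights needed (psi_j = theta_j + sum_i phi_i psi_{j-i}):
  psi_1 = theta_1 + phi_1 = 0.51 + (0.88) = 1.39
Right-hand sides:
  c_0 = sigma^2 (1 + theta_1 psi_1) = 1 * (1 + (0.51)(1.39)) = 1 * 1.7089 = 1.7089
  c_1 = sigma^2 theta_1 = 1 * (0.51) = 0.51
  c_2 = 0
Equations for k = 0 and k = 1 (AR order 1):
  gamma(0) = phi_1 gamma(1) + c_0
  gamma(1) = phi_1 gamma(0) + c_1
Substituting the second into the first: gamma(0) (1 - phi_1^2) = c_0 + phi_1 c_1, so
  gamma(0) = (c_0 + phi_1 c_1) / (1 - phi_1^2) = (1.7089 + (0.88)(0.51)) / (1 - (0.88)^2) = 2.1577 / 0.2256 = 9.564273.
  gamma(1) = phi_1 gamma(0) + c_1 = (0.88)(9.564273) + (0.51) = 8.92656.
Therefore gamma(1) = 8.9266 (to 4 decimal places).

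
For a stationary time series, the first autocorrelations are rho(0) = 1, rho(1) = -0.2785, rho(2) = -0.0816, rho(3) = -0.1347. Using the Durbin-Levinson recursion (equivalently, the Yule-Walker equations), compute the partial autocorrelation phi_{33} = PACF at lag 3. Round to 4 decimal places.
\phi_{33} = -0.2340

The PACF at lag k is phi_{kk}, the last component of the solution
to the Yule-Walker system G_k phi = r_k where
  (G_k)_{ij} = rho(|i - j|), (r_k)_i = rho(i), i,j = 1..k.
Equivalently, Durbin-Levinson gives phi_{kk} iteratively:
  phi_{11} = rho(1)
  phi_{kk} = [rho(k) - sum_{j=1..k-1} phi_{k-1,j} rho(k-j)]
            / [1 - sum_{j=1..k-1} phi_{k-1,j} rho(j)],
  phi_{k,j} = phi_{k-1,j} - phi_{kk} phi_{k-1,k-j},  j = 1..k-1.
Step k = 1:
  phi_11 = rho(1) = -0.2785.
Step k = 2:
  phi_22 = [rho(2) - phi_11 rho(1)] / [1 - phi_11 rho(1)] = [-0.0816 - (-0.2785)(-0.2785)] / [1 - (-0.2785)(-0.2785)]
         = -0.15916225 / 0.92243775 = -0.172545.
  Update: phi_21 = phi_11 - phi_22 phi_11 = -0.2785 - (-0.172545)(-0.2785) = -0.326554.
Step k = 3:
  phi_33 = [rho(3) - phi_21 rho(2) - phi_22 rho(1)] / [1 - phi_21 rho(1) - phi_22 rho(2)]
    numerator   = -0.1347 - (-0.326554)(-0.0816) - (-0.172545)(-0.2785) = -0.20940065
    denominator = 1 - (-0.326554)(-0.2785) - (-0.172545)(-0.0816) = 0.89497506
  phi_33 = -0.20940065 / 0.89497506 = -0.234.
Therefore phi_{33} = -0.2340.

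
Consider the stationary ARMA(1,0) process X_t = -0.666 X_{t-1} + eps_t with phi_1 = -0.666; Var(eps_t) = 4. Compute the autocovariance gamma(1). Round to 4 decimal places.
\gamma(1) = -4.7875

Multiply the model equation by X_{t-k} and take expectations. With theta_0 = psi_0 = 1 and psi_j the MA(infinity) weights, this gives
  gamma(k) - sum_i phi_i gamma(k-i) = c_k,
  c_k = sigma^2 * sum_{j=k..q} theta_j psi_{j-k}   (c_k = 0 for k > q),
using gamma(-m) = gamma(m).
Pure AR (q = 0): c_0 = sigma^2 = 4, c_k = 0 for k >= 1.
Equations for k = 0 and k = 1 (AR order 1):
  gamma(0) = phi_1 gamma(1) + c_0
  gamma(1) = phi_1 gamma(0) + c_1
Substituting the second into the first: gamma(0) (1 - phi_1^2) = c_0 + phi_1 c_1, so
  gamma(0) = c_0 / (1 - phi_1^2) = 4 / (1 - (-0.666)^2) = 4 / 0.556444 = 7.188504.
  gamma(1) = phi_1 gamma(0) = (-0.666)(7.188504) = -4.787544.
Therefore gamma(1) = -4.7875 (to 4 decimal places).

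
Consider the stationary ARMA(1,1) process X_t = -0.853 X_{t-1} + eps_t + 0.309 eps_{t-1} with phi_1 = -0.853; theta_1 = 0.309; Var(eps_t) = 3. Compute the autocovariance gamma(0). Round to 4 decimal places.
\gamma(0) = 6.2593

Multiply the model equation by X_{t-k} and take expectations. With theta_0 = psi_0 = 1 and psi_j the MA(infinity) weights, this gives
  gamma(k) - sum_i phi_i gamma(k-i) = c_k,
  c_k = sigma^2 * sum_{j=k..q} theta_j psi_{j-k}   (c_k = 0 for k > q),
using gamma(-m) = gamma(m).
psi-weights needed (psi_j = theta_j + sum_i phi_i psi_{j-i}):
  psi_1 = theta_1 + phi_1 = 0.309 + (-0.853) = -0.544
Right-hand sides:
  c_0 = sigma^2 (1 + theta_1 psi_1) = 3 * (1 + (0.309)(-0.544)) = 3 * 0.831904 = 2.495712
  c_1 = sigma^2 theta_1 = 3 * (0.309) = 0.927
  c_2 = 0
Equations for k = 0 and k = 1 (AR order 1):
  gamma(0) = phi_1 gamma(1) + c_0
  gamma(1) = phi_1 gamma(0) + c_1
Substituting the second into the first: gamma(0) (1 - phi_1^2) = c_0 + phi_1 c_1, so
  gamma(0) = (c_0 + phi_1 c_1) / (1 - phi_1^2) = (2.495712 + (-0.853)(0.927)) / (1 - (-0.853)^2) = 1.704981 / 0.272391 = 6.259315.
Therefore gamma(0) = 6.2593 (to 4 decimal places).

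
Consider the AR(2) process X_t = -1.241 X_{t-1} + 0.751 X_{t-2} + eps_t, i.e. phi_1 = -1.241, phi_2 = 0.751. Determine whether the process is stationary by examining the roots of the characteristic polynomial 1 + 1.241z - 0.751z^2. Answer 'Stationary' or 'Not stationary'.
\text{Not stationary}

The AR(p) characteristic polynomial is P(z) = 1 + 1.241z - 0.751z^2.
Stationarity requires all roots to lie outside the unit circle, i.e. |z| > 1 for every root.
Set 1 + (1.241) z + (-0.751) z^2 = 0, i.e. a z^2 + b z + c = 0 with a = -0.751, b = 1.241, c = 1.
Discriminant D = b^2 - 4ac = (1.241)^2 - 4*(-0.751)*1 = 1.540081 - (-3.004) = 4.544081.
D >= 0, so the roots are real: z = (-b +/- sqrt(D)) / (2a) = (-1.241 +/- 2.131685) / (-1.502).
  z_1 = (-1.241 + 2.131685) / (-1.502) = -0.593,   |z_1| = 0.593.
  z_2 = (-1.241 - 2.131685) / (-1.502) = 2.2455,   |z_2| = 2.2455.
Moduli of all roots: 0.5930, 2.2455.
All moduli strictly greater than 1? No.
Verdict: Not stationary.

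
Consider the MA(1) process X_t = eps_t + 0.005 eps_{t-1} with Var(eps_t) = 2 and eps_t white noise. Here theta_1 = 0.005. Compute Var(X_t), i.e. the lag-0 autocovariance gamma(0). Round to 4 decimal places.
\gamma(0) = 2.0001

For an MA(q) process X_t = eps_t + sum_i theta_i eps_{t-i} with
Var(eps_t) = sigma^2, the variance is
  gamma(0) = sigma^2 * (1 + sum_i theta_i^2).
  sum_i theta_i^2 = (0.005)^2 = 0.000025.
  gamma(0) = 2 * (1 + 0.000025) = 2 * 1.000025 = 2.00005, which rounds to 2.0001.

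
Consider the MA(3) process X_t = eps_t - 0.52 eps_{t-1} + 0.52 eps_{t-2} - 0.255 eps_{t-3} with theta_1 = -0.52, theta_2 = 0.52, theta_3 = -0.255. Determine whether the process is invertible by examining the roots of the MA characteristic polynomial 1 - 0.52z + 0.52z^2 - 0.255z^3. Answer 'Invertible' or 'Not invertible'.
\text{Invertible}

The MA(q) characteristic polynomial is P(z) = 1 - 0.52z + 0.52z^2 - 0.255z^3.
Invertibility requires all roots to lie outside the unit circle, i.e. |z| > 1 for every root.
Degree 3: look for a simple real root z0 first, then factor out (1 - z/z0) and solve the remaining quadratic.
Testing z0 = 2: P(2) = 1 + (-0.52)(2) + (0.52)(2)^2 + (-0.255)(2)^3
  = 1 + (-1.04) + (2.08) + (-2.04) = 0.  So z_0 = 2 is a root, |z_0| = 2.
Divide out the factor (1 - 0.5 z) = (1 - z/z0) (since 1/z0 = 0.5):
  P(z) = (1 - 0.5 z)(1 + (-0.02) z + (0.51) z^2)
  [check: z-coef -0.02 - (0.5) = -0.52; z^2-coef 0.51 - (0.5)(-0.02) = 0.52; z^3-coef -(0.5)(0.51) = -0.255.]
Remaining roots from the quadratic factor 1 + (-0.02) z + (0.51) z^2:
  Set 1 + (-0.02) z + (0.51) z^2 = 0, i.e. a z^2 + b z + c = 0 with a = 0.51, b = -0.02, c = 1.
  Discriminant D = b^2 - 4ac = (-0.02)^2 - 4*(0.51)*1 = 0.0004 - (2.04) = -2.0396.
  D < 0, so the roots are the complex-conjugate pair z = (-b +/- i sqrt(-D)) / (2a) = 0.0196 +/- 1.4001i.
  For a conjugate pair |z|^2 = z * conj(z) = (product of roots) = c/a = 1/(0.51) = 1.960784, so |z| = sqrt(1.960784) = 1.4003 for both roots.
Moduli of all roots: 2.0000, 1.4003, 1.4003.
All moduli strictly greater than 1? Yes.
Verdict: Invertible.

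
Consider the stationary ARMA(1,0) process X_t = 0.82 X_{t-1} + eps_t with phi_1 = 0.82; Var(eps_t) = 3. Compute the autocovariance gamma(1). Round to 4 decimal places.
\gamma(1) = 7.5092

Multiply the model equation by X_{t-k} and take expectations. With theta_0 = psi_0 = 1 and psi_j the MA(infinity) weights, this gives
  gamma(k) - sum_i phi_i gamma(k-i) = c_k,
  c_k = sigma^2 * sum_{j=k..q} theta_j psi_{j-k}   (c_k = 0 for k > q),
using gamma(-m) = gamma(m).
Pure AR (q = 0): c_0 = sigma^2 = 3, c_k = 0 for k >= 1.
Equations for k = 0 and k = 1 (AR order 1):
  gamma(0) = phi_1 gamma(1) + c_0
  gamma(1) = phi_1 gamma(0) + c_1
Substituting the second into the first: gamma(0) (1 - phi_1^2) = c_0 + phi_1 c_1, so
  gamma(0) = c_0 / (1 - phi_1^2) = 3 / (1 - (0.82)^2) = 3 / 0.3276 = 9.157509.
  gamma(1) = phi_1 gamma(0) = (0.82)(9.157509) = 7.509158.
Therefore gamma(1) = 7.5092 (to 4 decimal places).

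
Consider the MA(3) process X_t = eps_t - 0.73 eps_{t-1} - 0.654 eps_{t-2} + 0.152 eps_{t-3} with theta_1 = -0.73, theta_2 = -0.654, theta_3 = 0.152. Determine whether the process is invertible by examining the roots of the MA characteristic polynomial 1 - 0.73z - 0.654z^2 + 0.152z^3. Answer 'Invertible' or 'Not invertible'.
\text{Not invertible}

The MA(q) characteristic polynomial is P(z) = 1 - 0.73z - 0.654z^2 + 0.152z^3.
Invertibility requires all roots to lie outside the unit circle, i.e. |z| > 1 for every root.
Degree 3: look for a simple real root z0 first, then factor out (1 - z/z0) and solve the remaining quadratic.
Testing z0 = 5: P(5) = 1 + (-0.73)(5) + (-0.654)(5)^2 + (0.152)(5)^3
  = 1 + (-3.65) + (-16.35) + (19) = 0.  So z_0 = 5 is a root, |z_0| = 5.
Divide out the factor (1 - 0.2 z) = (1 - z/z0) (since 1/z0 = 0.2):
  P(z) = (1 - 0.2 z)(1 + (-0.53) z + (-0.76) z^2)
  [check: z-coef -0.53 - (0.2) = -0.73; z^2-coef -0.76 - (0.2)(-0.53) = -0.654; z^3-coef -(0.2)(-0.76) = 0.152.]
Remaining roots from the quadratic factor 1 + (-0.53) z + (-0.76) z^2:
  Set 1 + (-0.53) z + (-0.76) z^2 = 0, i.e. a z^2 + b z + c = 0 with a = -0.76, b = -0.53, c = 1.
  Discriminant D = b^2 - 4ac = (-0.53)^2 - 4*(-0.76)*1 = 0.2809 - (-3.04) = 3.3209.
  D >= 0, so the roots are real: z = (-b +/- sqrt(D)) / (2a) = (0.53 +/- 1.822334) / (-1.52).
    z_1 = (0.53 + 1.822334) / (-1.52) = -1.5476,   |z_1| = 1.5476.
    z_2 = (0.53 - 1.822334) / (-1.52) = 0.8502,   |z_2| = 0.8502.
Moduli of all roots: 5.0000, 1.5476, 0.8502.
All moduli strictly greater than 1? No.
Verdict: Not invertible.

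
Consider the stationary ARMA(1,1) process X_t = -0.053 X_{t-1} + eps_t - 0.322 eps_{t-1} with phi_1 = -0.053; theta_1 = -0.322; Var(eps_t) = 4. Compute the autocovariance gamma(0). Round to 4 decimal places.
\gamma(0) = 4.5641

Multiply the model equation by X_{t-k} and take expectations. With theta_0 = psi_0 = 1 and psi_j the MA(infinity) weights, this gives
  gamma(k) - sum_i phi_i gamma(k-i) = c_k,
  c_k = sigma^2 * sum_{j=k..q} theta_j psi_{j-k}   (c_k = 0 for k > q),
using gamma(-m) = gamma(m).
psi-weights needed (psi_j = theta_j + sum_i phi_i psi_{j-i}):
  psi_1 = theta_1 + phi_1 = -0.322 + (-0.053) = -0.375
Right-hand sides:
  c_0 = sigma^2 (1 + theta_1 psi_1) = 4 * (1 + (-0.322)(-0.375)) = 4 * 1.12075 = 4.483
  c_1 = sigma^2 theta_1 = 4 * (-0.322) = -1.288
  c_2 = 0
Equations for k = 0 and k = 1 (AR order 1):
  gamma(0) = phi_1 gamma(1) + c_0
  gamma(1) = phi_1 gamma(0) + c_1
Substituting the second into the first: gamma(0) (1 - phi_1^2) = c_0 + phi_1 c_1, so
  gamma(0) = (c_0 + phi_1 c_1) / (1 - phi_1^2) = (4.483 + (-0.053)(-1.288)) / (1 - (-0.053)^2) = 4.551264 / 0.997191 = 4.564085.
Therefore gamma(0) = 4.5641 (to 4 decimal places).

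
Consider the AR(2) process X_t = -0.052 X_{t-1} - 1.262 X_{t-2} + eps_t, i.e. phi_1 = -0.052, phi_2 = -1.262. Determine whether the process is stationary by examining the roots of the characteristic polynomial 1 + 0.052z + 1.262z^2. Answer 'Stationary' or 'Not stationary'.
\text{Not stationary}

The AR(p) characteristic polynomial is P(z) = 1 + 0.052z + 1.262z^2.
Stationarity requires all roots to lie outside the unit circle, i.e. |z| > 1 for every root.
Set 1 + (0.052) z + (1.262) z^2 = 0, i.e. a z^2 + b z + c = 0 with a = 1.262, b = 0.052, c = 1.
Discriminant D = b^2 - 4ac = (0.052)^2 - 4*(1.262)*1 = 0.002704 - (5.048) = -5.045296.
D < 0, so the roots are the complex-conjugate pair z = (-b +/- i sqrt(-D)) / (2a) = -0.0206 +/- 0.8899i.
For a conjugate pair |z|^2 = z * conj(z) = (product of roots) = c/a = 1/(1.262) = 0.792393, so |z| = sqrt(0.792393) = 0.8902 for both roots.
Moduli of all roots: 0.8902, 0.8902.
All moduli strictly greater than 1? No.
Verdict: Not stationary.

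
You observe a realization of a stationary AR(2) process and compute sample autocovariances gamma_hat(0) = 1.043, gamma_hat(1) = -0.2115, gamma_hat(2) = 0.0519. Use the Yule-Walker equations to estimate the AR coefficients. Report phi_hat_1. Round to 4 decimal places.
\hat\phi_{1} = -0.2010

The Yule-Walker equations for an AR(p) process read, in matrix form,
  Gamma_p phi = r_p,   with   (Gamma_p)_{ij} = gamma(|i - j|),
                       (r_p)_i = gamma(i),   i,j = 1..p.
Substitute the sample gammas (Toeplitz matrix and right-hand side of size 2):
  Gamma_p = [[1.043, -0.2115], [-0.2115, 1.043]]
  r_p     = [-0.2115, 0.0519]
Written out:
  1.043 phi_1 - 0.2115 phi_2 = -0.2115
  -0.2115 phi_1 + 1.043 phi_2 = 0.0519
Solve by Cramer's rule:
  det = gamma(0)^2 - gamma(1)^2 = (1.043)^2 - (-0.2115)^2 = 1.087849 - 0.04473225 = 1.04311675
  phi_hat_1 = [gamma(1) gamma(0) - gamma(1) gamma(2)] / det = [(-0.2115)(1.043) - (-0.2115)(0.0519)] / 1.04311675 = -0.20961765 / 1.04311675 = -0.201
  phi_hat_2 = [gamma(0) gamma(2) - gamma(1)^2] / det = [(1.043)(0.0519) - (-0.2115)^2] / 1.04311675 = 0.00939945 / 1.04311675 = 0.009
So phi_hat = [-0.2010, 0.0090].
Therefore phi_hat_1 = -0.2010.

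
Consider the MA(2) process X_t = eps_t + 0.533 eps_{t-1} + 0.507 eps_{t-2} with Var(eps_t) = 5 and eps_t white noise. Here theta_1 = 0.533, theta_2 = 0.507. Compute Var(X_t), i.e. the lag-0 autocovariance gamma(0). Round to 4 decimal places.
\gamma(0) = 7.7057

For an MA(q) process X_t = eps_t + sum_i theta_i eps_{t-i} with
Var(eps_t) = sigma^2, the variance is
  gamma(0) = sigma^2 * (1 + sum_i theta_i^2).
  sum_i theta_i^2 = (0.533)^2 + (0.507)^2 = 0.284089 + 0.257049 = 0.541138.
  gamma(0) = 5 * (1 + 0.541138) = 5 * 1.541138 = 7.70569, which rounds to 7.7057.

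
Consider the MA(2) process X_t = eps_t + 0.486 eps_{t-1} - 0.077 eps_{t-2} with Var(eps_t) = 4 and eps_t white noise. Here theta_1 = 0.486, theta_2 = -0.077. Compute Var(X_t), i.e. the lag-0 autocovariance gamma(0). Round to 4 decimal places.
\gamma(0) = 4.9685

For an MA(q) process X_t = eps_t + sum_i theta_i eps_{t-i} with
Var(eps_t) = sigma^2, the variance is
  gamma(0) = sigma^2 * (1 + sum_i theta_i^2).
  sum_i theta_i^2 = (0.486)^2 + (-0.077)^2 = 0.236196 + 0.005929 = 0.242125.
  gamma(0) = 4 * (1 + 0.242125) = 4 * 1.242125 = 4.9685.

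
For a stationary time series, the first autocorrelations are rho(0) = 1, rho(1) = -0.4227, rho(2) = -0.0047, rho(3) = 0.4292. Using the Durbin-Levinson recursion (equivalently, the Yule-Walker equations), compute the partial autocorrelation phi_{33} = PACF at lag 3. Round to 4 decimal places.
\phi_{33} = 0.4259

The PACF at lag k is phi_{kk}, the last component of the solution
to the Yule-Walker system G_k phi = r_k where
  (G_k)_{ij} = rho(|i - j|), (r_k)_i = rho(i), i,j = 1..k.
Equivalently, Durbin-Levinson gives phi_{kk} iteratively:
  phi_{11} = rho(1)
  phi_{kk} = [rho(k) - sum_{j=1..k-1} phi_{k-1,j} rho(k-j)]
            / [1 - sum_{j=1..k-1} phi_{k-1,j} rho(j)],
  phi_{k,j} = phi_{k-1,j} - phi_{kk} phi_{k-1,k-j},  j = 1..k-1.
Step k = 1:
  phi_11 = rho(1) = -0.4227.
Step k = 2:
  phi_22 = [rho(2) - phi_11 rho(1)] / [1 - phi_11 rho(1)] = [-0.0047 - (-0.4227)(-0.4227)] / [1 - (-0.4227)(-0.4227)]
         = -0.18337529 / 0.82132471 = -0.223268.
  Update: phi_21 = phi_11 - phi_22 phi_11 = -0.4227 - (-0.223268)(-0.4227) = -0.517075.
Step k = 3:
  phi_33 = [rho(3) - phi_21 rho(2) - phi_22 rho(1)] / [1 - phi_21 rho(1) - phi_22 rho(2)]
    numerator   = 0.4292 - (-0.517075)(-0.0047) - (-0.223268)(-0.4227) = 0.33239448
    denominator = 1 - (-0.517075)(-0.4227) - (-0.223268)(-0.0047) = 0.78038293
  phi_33 = 0.33239448 / 0.78038293 = 0.4259.
Therefore phi_{33} = 0.4259.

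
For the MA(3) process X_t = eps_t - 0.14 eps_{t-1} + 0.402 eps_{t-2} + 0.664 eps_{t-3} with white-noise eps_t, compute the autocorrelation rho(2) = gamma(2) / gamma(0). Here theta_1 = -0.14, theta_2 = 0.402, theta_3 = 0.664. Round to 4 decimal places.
\rho(2) = 0.1905

For an MA(q) process with theta_0 = 1, the autocovariance is
  gamma(k) = sigma^2 * sum_{i=0..q-k} theta_i * theta_{i+k},
and rho(k) = gamma(k) / gamma(0). Sigma^2 cancels.
  numerator   = (1)*(0.402) + (-0.14)*(0.664) = 0.30904.
  denominator = (1)^2 + (-0.14)^2 + (0.402)^2 + (0.664)^2 = 1.6221.
  rho(2) = 0.30904 / 1.6221 = 0.1905.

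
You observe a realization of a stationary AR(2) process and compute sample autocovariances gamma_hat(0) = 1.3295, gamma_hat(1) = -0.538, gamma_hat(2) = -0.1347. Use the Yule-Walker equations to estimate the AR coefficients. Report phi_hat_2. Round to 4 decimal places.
\hat\phi_{2} = -0.3170

The Yule-Walker equations for an AR(p) process read, in matrix form,
  Gamma_p phi = r_p,   with   (Gamma_p)_{ij} = gamma(|i - j|),
                       (r_p)_i = gamma(i),   i,j = 1..p.
Substitute the sample gammas (Toeplitz matrix and right-hand side of size 2):
  Gamma_p = [[1.3295, -0.538], [-0.538, 1.3295]]
  r_p     = [-0.538, -0.1347]
Written out:
  1.3295 phi_1 - 0.538 phi_2 = -0.538
  -0.538 phi_1 + 1.3295 phi_2 = -0.1347
Solve by Cramer's rule:
  det = gamma(0)^2 - gamma(1)^2 = (1.3295)^2 - (-0.538)^2 = 1.76757025 - 0.289444 = 1.47812625
  phi_hat_1 = [gamma(1) gamma(0) - gamma(1) gamma(2)] / det = [(-0.538)(1.3295) - (-0.538)(-0.1347)] / 1.47812625 = -0.7877396 / 1.47812625 = -0.5329
  phi_hat_2 = [gamma(0) gamma(2) - gamma(1)^2] / det = [(1.3295)(-0.1347) - (-0.538)^2] / 1.47812625 = -0.46852765 / 1.47812625 = -0.317
So phi_hat = [-0.5329, -0.3170].
Therefore phi_hat_2 = -0.3170.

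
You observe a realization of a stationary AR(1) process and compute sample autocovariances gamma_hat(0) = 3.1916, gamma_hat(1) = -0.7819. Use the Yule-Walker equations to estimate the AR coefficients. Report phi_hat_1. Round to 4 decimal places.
\hat\phi_{1} = -0.2450

The Yule-Walker equations for an AR(p) process read, in matrix form,
  Gamma_p phi = r_p,   with   (Gamma_p)_{ij} = gamma(|i - j|),
                       (r_p)_i = gamma(i),   i,j = 1..p.
Substitute the sample gammas (Toeplitz matrix and right-hand side of size 1):
  Gamma_p = [[3.1916]]
  r_p     = [-0.7819]
With p = 1 this is the single equation gamma(0) phi_1 = gamma(1):
  phi_hat_1 = gamma(1) / gamma(0) = -0.7819 / 3.1916 = -0.2450.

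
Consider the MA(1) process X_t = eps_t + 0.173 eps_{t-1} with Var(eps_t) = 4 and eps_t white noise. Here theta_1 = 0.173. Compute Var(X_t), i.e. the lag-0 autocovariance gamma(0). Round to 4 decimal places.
\gamma(0) = 4.1197

For an MA(q) process X_t = eps_t + sum_i theta_i eps_{t-i} with
Var(eps_t) = sigma^2, the variance is
  gamma(0) = sigma^2 * (1 + sum_i theta_i^2).
  sum_i theta_i^2 = (0.173)^2 = 0.029929.
  gamma(0) = 4 * (1 + 0.029929) = 4 * 1.029929 = 4.119716, which rounds to 4.1197.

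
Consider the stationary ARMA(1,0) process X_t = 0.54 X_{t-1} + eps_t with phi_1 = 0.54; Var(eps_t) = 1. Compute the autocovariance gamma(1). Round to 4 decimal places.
\gamma(1) = 0.7623

Multiply the model equation by X_{t-k} and take expectations. With theta_0 = psi_0 = 1 and psi_j the MA(infinity) weights, this gives
  gamma(k) - sum_i phi_i gamma(k-i) = c_k,
  c_k = sigma^2 * sum_{j=k..q} theta_j psi_{j-k}   (c_k = 0 for k > q),
using gamma(-m) = gamma(m).
Pure AR (q = 0): c_0 = sigma^2 = 1, c_k = 0 for k >= 1.
Equations for k = 0 and k = 1 (AR order 1):
  gamma(0) = phi_1 gamma(1) + c_0
  gamma(1) = phi_1 gamma(0) + c_1
Substituting the second into the first: gamma(0) (1 - phi_1^2) = c_0 + phi_1 c_1, so
  gamma(0) = c_0 / (1 - phi_1^2) = 1 / (1 - (0.54)^2) = 1 / 0.7084 = 1.411632.
  gamma(1) = phi_1 gamma(0) = (0.54)(1.411632) = 0.762281.
Therefore gamma(1) = 0.7623 (to 4 decimal places).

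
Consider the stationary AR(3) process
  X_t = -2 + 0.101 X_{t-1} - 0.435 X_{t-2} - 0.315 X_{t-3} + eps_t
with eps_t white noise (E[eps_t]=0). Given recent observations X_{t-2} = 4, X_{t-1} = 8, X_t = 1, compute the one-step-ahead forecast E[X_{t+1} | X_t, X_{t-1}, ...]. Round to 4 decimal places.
E[X_{t+1} \mid \mathcal F_t] = -6.6390

For an AR(p) model X_t = c + sum_i phi_i X_{t-i} + eps_t, the
one-step-ahead conditional mean is
  E[X_{t+1} | X_t, ...] = c + sum_i phi_i X_{t+1-i}.
Substitute known values:
  E[X_{t+1} | ...] = -2 + (0.101) * (1) + (-0.435) * (8) + (-0.315) * (4)
                   = -6.6390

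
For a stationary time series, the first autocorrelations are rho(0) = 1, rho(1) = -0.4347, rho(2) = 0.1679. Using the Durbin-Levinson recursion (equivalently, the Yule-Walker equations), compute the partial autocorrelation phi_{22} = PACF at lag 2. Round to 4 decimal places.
\phi_{22} = -0.0260

The PACF at lag k is phi_{kk}, the last component of the solution
to the Yule-Walker system G_k phi = r_k where
  (G_k)_{ij} = rho(|i - j|), (r_k)_i = rho(i), i,j = 1..k.
Equivalently, Durbin-Levinson gives phi_{kk} iteratively:
  phi_{11} = rho(1)
  phi_{kk} = [rho(k) - sum_{j=1..k-1} phi_{k-1,j} rho(k-j)]
            / [1 - sum_{j=1..k-1} phi_{k-1,j} rho(j)],
  phi_{k,j} = phi_{k-1,j} - phi_{kk} phi_{k-1,k-j},  j = 1..k-1.
Step k = 1:
  phi_11 = rho(1) = -0.4347.
Step k = 2:
  phi_22 = [rho(2) - phi_11 rho(1)] / [1 - phi_11 rho(1)] = [0.1679 - (-0.4347)(-0.4347)] / [1 - (-0.4347)(-0.4347)]
         = -0.02106409 / 0.81103591 = -0.026.
Therefore phi_{22} = -0.0260.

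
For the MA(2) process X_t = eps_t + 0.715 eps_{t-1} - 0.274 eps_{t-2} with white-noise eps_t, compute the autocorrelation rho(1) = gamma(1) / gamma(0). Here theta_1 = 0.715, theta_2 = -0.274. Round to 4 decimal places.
\rho(1) = 0.3272

For an MA(q) process with theta_0 = 1, the autocovariance is
  gamma(k) = sigma^2 * sum_{i=0..q-k} theta_i * theta_{i+k},
and rho(k) = gamma(k) / gamma(0). Sigma^2 cancels.
  numerator   = (1)*(0.715) + (0.715)*(-0.274) = 0.51909.
  denominator = (1)^2 + (0.715)^2 + (-0.274)^2 = 1.586301.
  rho(1) = 0.51909 / 1.586301 = 0.3272.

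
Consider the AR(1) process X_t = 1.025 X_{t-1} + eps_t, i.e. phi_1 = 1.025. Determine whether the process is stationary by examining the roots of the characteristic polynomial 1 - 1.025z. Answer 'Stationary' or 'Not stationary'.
\text{Not stationary}

The AR(p) characteristic polynomial is P(z) = 1 - 1.025z.
Stationarity requires all roots to lie outside the unit circle, i.e. |z| > 1 for every root.
This is linear in z: 1 + (-1.025) z = 0  =>  z = -1/(-1.025) = 0.97561,  |z| = 0.97561.
Moduli of all roots: 0.9756.
All moduli strictly greater than 1? No.
Verdict: Not stationary.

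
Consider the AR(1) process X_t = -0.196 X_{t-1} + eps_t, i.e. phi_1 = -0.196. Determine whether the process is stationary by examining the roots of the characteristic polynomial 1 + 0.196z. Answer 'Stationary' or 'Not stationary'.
\text{Stationary}

The AR(p) characteristic polynomial is P(z) = 1 + 0.196z.
Stationarity requires all roots to lie outside the unit circle, i.e. |z| > 1 for every root.
This is linear in z: 1 + (0.196) z = 0  =>  z = -1/(0.196) = -5.102041,  |z| = 5.102041.
Moduli of all roots: 5.1020.
All moduli strictly greater than 1? Yes.
Verdict: Stationary.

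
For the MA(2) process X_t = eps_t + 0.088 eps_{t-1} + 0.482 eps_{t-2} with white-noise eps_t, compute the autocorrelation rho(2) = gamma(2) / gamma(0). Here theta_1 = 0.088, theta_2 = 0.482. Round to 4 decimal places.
\rho(2) = 0.3887

For an MA(q) process with theta_0 = 1, the autocovariance is
  gamma(k) = sigma^2 * sum_{i=0..q-k} theta_i * theta_{i+k},
and rho(k) = gamma(k) / gamma(0). Sigma^2 cancels.
  numerator   = (1)*(0.482) = 0.482.
  denominator = (1)^2 + (0.088)^2 + (0.482)^2 = 1.240068.
  rho(2) = 0.482 / 1.240068 = 0.3887.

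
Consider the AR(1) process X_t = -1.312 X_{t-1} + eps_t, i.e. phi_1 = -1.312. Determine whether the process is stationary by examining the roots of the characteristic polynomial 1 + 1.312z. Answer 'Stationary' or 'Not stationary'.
\text{Not stationary}

The AR(p) characteristic polynomial is P(z) = 1 + 1.312z.
Stationarity requires all roots to lie outside the unit circle, i.e. |z| > 1 for every root.
This is linear in z: 1 + (1.312) z = 0  =>  z = -1/(1.312) = -0.762195,  |z| = 0.762195.
Moduli of all roots: 0.7622.
All moduli strictly greater than 1? No.
Verdict: Not stationary.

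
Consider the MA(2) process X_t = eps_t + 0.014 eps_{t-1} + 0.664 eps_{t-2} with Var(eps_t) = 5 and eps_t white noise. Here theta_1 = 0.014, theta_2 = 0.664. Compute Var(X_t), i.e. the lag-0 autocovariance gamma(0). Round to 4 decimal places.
\gamma(0) = 7.2055

For an MA(q) process X_t = eps_t + sum_i theta_i eps_{t-i} with
Var(eps_t) = sigma^2, the variance is
  gamma(0) = sigma^2 * (1 + sum_i theta_i^2).
  sum_i theta_i^2 = (0.014)^2 + (0.664)^2 = 0.000196 + 0.440896 = 0.441092.
  gamma(0) = 5 * (1 + 0.441092) = 5 * 1.441092 = 7.20546, which rounds to 7.2055.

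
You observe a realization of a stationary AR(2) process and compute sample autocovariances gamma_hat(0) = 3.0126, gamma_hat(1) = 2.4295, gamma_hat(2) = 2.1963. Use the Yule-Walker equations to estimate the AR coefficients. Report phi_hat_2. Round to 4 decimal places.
\hat\phi_{2} = 0.2250

The Yule-Walker equations for an AR(p) process read, in matrix form,
  Gamma_p phi = r_p,   with   (Gamma_p)_{ij} = gamma(|i - j|),
                       (r_p)_i = gamma(i),   i,j = 1..p.
Substitute the sample gammas (Toeplitz matrix and right-hand side of size 2):
  Gamma_p = [[3.0126, 2.4295], [2.4295, 3.0126]]
  r_p     = [2.4295, 2.1963]
Written out:
  3.0126 phi_1 + 2.4295 phi_2 = 2.4295
  2.4295 phi_1 + 3.0126 phi_2 = 2.1963
Solve by Cramer's rule:
  det = gamma(0)^2 - gamma(1)^2 = (3.0126)^2 - (2.4295)^2 = 9.07575876 - 5.90247025 = 3.17328851
  phi_hat_1 = [gamma(1) gamma(0) - gamma(1) gamma(2)] / det = [(2.4295)(3.0126) - (2.4295)(2.1963)] / 3.17328851 = 1.98320085 / 3.17328851 = 0.625
  phi_hat_2 = [gamma(0) gamma(2) - gamma(1)^2] / det = [(3.0126)(2.1963) - (2.4295)^2] / 3.17328851 = 0.71410313 / 3.17328851 = 0.225
So phi_hat = [0.6250, 0.2250].
Therefore phi_hat_2 = 0.2250.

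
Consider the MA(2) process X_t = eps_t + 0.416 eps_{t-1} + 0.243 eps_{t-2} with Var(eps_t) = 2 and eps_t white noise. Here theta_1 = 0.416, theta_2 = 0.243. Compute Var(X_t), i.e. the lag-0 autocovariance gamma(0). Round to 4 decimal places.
\gamma(0) = 2.4642

For an MA(q) process X_t = eps_t + sum_i theta_i eps_{t-i} with
Var(eps_t) = sigma^2, the variance is
  gamma(0) = sigma^2 * (1 + sum_i theta_i^2).
  sum_i theta_i^2 = (0.416)^2 + (0.243)^2 = 0.173056 + 0.059049 = 0.232105.
  gamma(0) = 2 * (1 + 0.232105) = 2 * 1.232105 = 2.46421, which rounds to 2.4642.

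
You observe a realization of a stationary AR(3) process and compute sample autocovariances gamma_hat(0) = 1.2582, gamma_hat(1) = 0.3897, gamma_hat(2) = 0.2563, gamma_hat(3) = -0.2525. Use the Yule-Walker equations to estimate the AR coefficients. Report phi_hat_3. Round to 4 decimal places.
\hat\phi_{3} = -0.3290

The Yule-Walker equations for an AR(p) process read, in matrix form,
  Gamma_p phi = r_p,   with   (Gamma_p)_{ij} = gamma(|i - j|),
                       (r_p)_i = gamma(i),   i,j = 1..p.
Substitute the sample gammas (Toeplitz matrix and right-hand side of size 3):
  Gamma_p = [[1.2582, 0.3897, 0.2563], [0.3897, 1.2582, 0.3897], [0.2563, 0.3897, 1.2582]]
  r_p     = [0.3897, 0.2563, -0.2525]
Written out (R1..R3):
  (R1) 1.2582 phi_1 + 0.3897 phi_2 + 0.2563 phi_3 = 0.3897
  (R2) 0.3897 phi_1 + 1.2582 phi_2 + 0.3897 phi_3 = 0.2563
  (R3) 0.2563 phi_1 + 0.3897 phi_2 + 1.2582 phi_3 = -0.2525
Gaussian elimination:
  R2 <- R2 - (0.3897/1.2582) R1 = R2 - (0.309728) R1:  1.137499 phi_2 + 0.310317 phi_3 = 0.135599
  R3 <- R3 - (0.2563/1.2582) R1 = R3 - (0.203704) R1:  0.310317 phi_2 + 1.205991 phi_3 = -0.331883
  R3 <- R3 - (0.310317/1.137499) R2 = R3 - (0.272806) R2:  1.121334 phi_3 = -0.368876
Back-substitution:
  phi_hat_3 = -0.368876 / 1.121334 = -0.328961
  phi_hat_2 = (0.135599 - (0.310317)(-0.328961)) / 1.137499 = 0.208951
  phi_hat_1 = (0.3897 - (0.3897)(0.208951) - (0.2563)(-0.328961)) / 1.2582 = 0.312021
So phi_hat = [0.3120, 0.2090, -0.3290].
Therefore phi_hat_3 = -0.3290.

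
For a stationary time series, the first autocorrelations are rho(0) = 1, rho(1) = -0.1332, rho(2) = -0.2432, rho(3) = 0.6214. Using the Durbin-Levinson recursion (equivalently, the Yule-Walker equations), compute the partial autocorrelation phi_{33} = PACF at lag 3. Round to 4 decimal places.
\phi_{33} = 0.5970

The PACF at lag k is phi_{kk}, the last component of the solution
to the Yule-Walker system G_k phi = r_k where
  (G_k)_{ij} = rho(|i - j|), (r_k)_i = rho(i), i,j = 1..k.
Equivalently, Durbin-Levinson gives phi_{kk} iteratively:
  phi_{11} = rho(1)
  phi_{kk} = [rho(k) - sum_{j=1..k-1} phi_{k-1,j} rho(k-j)]
            / [1 - sum_{j=1..k-1} phi_{k-1,j} rho(j)],
  phi_{k,j} = phi_{k-1,j} - phi_{kk} phi_{k-1,k-j},  j = 1..k-1.
Step k = 1:
  phi_11 = rho(1) = -0.1332.
Step k = 2:
  phi_22 = [rho(2) - phi_11 rho(1)] / [1 - phi_11 rho(1)] = [-0.2432 - (-0.1332)(-0.1332)] / [1 - (-0.1332)(-0.1332)]
         = -0.26094224 / 0.98225776 = -0.265656.
  Update: phi_21 = phi_11 - phi_22 phi_11 = -0.1332 - (-0.265656)(-0.1332) = -0.168585.
Step k = 3:
  phi_33 = [rho(3) - phi_21 rho(2) - phi_22 rho(1)] / [1 - phi_21 rho(1) - phi_22 rho(2)]
    numerator   = 0.6214 - (-0.168585)(-0.2432) - (-0.265656)(-0.1332) = 0.54501473
    denominator = 1 - (-0.168585)(-0.1332) - (-0.265656)(-0.2432) = 0.912937
  phi_33 = 0.54501473 / 0.912937 = 0.597.
Therefore phi_{33} = 0.5970.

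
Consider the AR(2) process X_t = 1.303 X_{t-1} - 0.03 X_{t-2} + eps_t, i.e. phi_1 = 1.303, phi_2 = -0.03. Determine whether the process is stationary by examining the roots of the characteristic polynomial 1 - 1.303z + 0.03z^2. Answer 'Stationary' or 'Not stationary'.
\text{Not stationary}

The AR(p) characteristic polynomial is P(z) = 1 - 1.303z + 0.03z^2.
Stationarity requires all roots to lie outside the unit circle, i.e. |z| > 1 for every root.
Set 1 + (-1.303) z + (0.03) z^2 = 0, i.e. a z^2 + b z + c = 0 with a = 0.03, b = -1.303, c = 1.
Discriminant D = b^2 - 4ac = (-1.303)^2 - 4*(0.03)*1 = 1.697809 - (0.12) = 1.577809.
D >= 0, so the roots are real: z = (-b +/- sqrt(D)) / (2a) = (1.303 +/- 1.256109) / (0.06).
  z_1 = (1.303 + 1.256109) / (0.06) = 42.6518,   |z_1| = 42.6518.
  z_2 = (1.303 - 1.256109) / (0.06) = 0.7815,   |z_2| = 0.7815.
Moduli of all roots: 42.6518, 0.7815.
All moduli strictly greater than 1? No.
Verdict: Not stationary.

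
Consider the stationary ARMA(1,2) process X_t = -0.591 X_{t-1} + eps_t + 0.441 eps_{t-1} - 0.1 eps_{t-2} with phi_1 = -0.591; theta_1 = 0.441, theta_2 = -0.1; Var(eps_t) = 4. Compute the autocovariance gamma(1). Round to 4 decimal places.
\gamma(1) = -0.5937

Multiply the model equation by X_{t-k} and take expectations. With theta_0 = psi_0 = 1 and psi_j the MA(infinity) weights, this gives
  gamma(k) - sum_i phi_i gamma(k-i) = c_k,
  c_k = sigma^2 * sum_{j=k..q} theta_j psi_{j-k}   (c_k = 0 for k > q),
using gamma(-m) = gamma(m).
psi-weights needed (psi_j = theta_j + sum_i phi_i psi_{j-i}):
  psi_1 = theta_1 + phi_1 = 0.441 + (-0.591) = -0.15
  psi_2 = theta_2 + phi_1 psi_1 = -0.1 + (-0.591)(-0.15) = -0.01135
Right-hand sides:
  c_0 = sigma^2 (1 + theta_1 psi_1 + theta_2 psi_2) = 4 * (1 + (0.441)(-0.15) + (-0.1)(-0.01135)) = 4 * 0.934985 = 3.73994
  c_1 = sigma^2 (theta_1 + theta_2 psi_1) = 4 * (0.441 + (-0.1)(-0.15)) = 1.824
  c_2 = sigma^2 theta_2 = 4 * (-0.1) = -0.4
Equations for k = 0 and k = 1 (AR order 1):
  gamma(0) = phi_1 gamma(1) + c_0
  gamma(1) = phi_1 gamma(0) + c_1
Substituting the second into the first: gamma(0) (1 - phi_1^2) = c_0 + phi_1 c_1, so
  gamma(0) = (c_0 + phi_1 c_1) / (1 - phi_1^2) = (3.73994 + (-0.591)(1.824)) / (1 - (-0.591)^2) = 2.661956 / 0.650719 = 4.090792.
  gamma(1) = phi_1 gamma(0) + c_1 = (-0.591)(4.090792) + (1.824) = -0.593658.
Therefore gamma(1) = -0.5937 (to 4 decimal places).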